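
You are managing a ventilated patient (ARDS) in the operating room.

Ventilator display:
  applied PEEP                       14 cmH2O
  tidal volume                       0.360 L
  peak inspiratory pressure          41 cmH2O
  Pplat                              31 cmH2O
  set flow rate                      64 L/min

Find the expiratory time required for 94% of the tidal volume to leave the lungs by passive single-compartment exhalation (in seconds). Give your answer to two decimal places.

0.56

Flow: 64 L/min ÷ 60 = 1.0667 L/s.
R = (PIP − Pplat)/V̇ = (41 − 31) / 1.0667 = 10.0/1.0667 = 9.375 cmH2O·s/L.
C = Vt/(Pplat − PEEP) = 360.0 / (31 − 14) = 360.0/17.0 = 21.176 mL/cmH2O.
τ = R × C = 9.375 × 0.02118 L/cmH2O = 0.1986 s.
t = −τ·ln(1 − 0.94) = −0.1986·ln(0.06) = 0.5587 s.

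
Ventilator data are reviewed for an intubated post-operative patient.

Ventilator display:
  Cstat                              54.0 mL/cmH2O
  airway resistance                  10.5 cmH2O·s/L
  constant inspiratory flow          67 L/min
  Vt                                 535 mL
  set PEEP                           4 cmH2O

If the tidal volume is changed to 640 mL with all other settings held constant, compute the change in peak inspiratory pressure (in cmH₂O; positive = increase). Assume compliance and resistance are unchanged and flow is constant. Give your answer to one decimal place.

PIP = Vt/C + R·V̇ + PEEP (constant-flow equation of motion).
Only the elastic term changes: ΔPIP = ΔVt / C = (640 − 535) / 54.0 = 1.944 cmH2O.

1.9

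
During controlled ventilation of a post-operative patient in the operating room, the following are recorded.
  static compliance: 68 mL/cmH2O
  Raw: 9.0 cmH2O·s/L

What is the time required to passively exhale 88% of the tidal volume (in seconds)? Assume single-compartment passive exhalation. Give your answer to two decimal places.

1.30

τ = R × C = 9.0 × 68 mL/cmH2O = 9.0 × 0.068 L/cmH2O = 0.612 s.
Exhaled fraction f = 1 − e^(−t/τ) → t = −τ·ln(1 − f) = −0.612·ln(0.12) = 1.298 s.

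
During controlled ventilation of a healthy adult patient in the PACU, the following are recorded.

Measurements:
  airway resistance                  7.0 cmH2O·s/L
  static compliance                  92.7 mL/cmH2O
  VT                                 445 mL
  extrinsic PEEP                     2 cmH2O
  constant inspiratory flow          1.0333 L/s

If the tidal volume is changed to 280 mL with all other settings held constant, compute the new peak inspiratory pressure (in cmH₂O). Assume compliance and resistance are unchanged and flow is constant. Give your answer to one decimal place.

12.3

PIP = Vt/C + R·V̇ + PEEP (constant-flow equation of motion).
Only the elastic term changes: ΔPIP = ΔVt / C = (280 − 445) / 92.7 = -1.78 cmH2O.
Original PIP = 445/92.7 + 7.0×1.0333 + 2 = 14.034 cmH2O; new PIP = 14.034 + (-1.78) = 12.254 cmH2O.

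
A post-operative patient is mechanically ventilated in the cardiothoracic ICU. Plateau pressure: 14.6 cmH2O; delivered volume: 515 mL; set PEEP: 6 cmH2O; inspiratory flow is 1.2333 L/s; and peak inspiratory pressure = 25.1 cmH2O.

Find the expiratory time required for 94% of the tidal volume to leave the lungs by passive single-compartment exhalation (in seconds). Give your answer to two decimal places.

1.43

R = (PIP − Pplat)/V̇ = (25.1 − 14.6) / 1.2333 = 10.5/1.2333 = 8.514 cmH2O·s/L.
C = Vt/(Pplat − PEEP) = 515.0 / (14.6 − 6) = 515.0/8.6 = 59.884 mL/cmH2O.
τ = R × C = 8.514 × 0.05988 L/cmH2O = 0.5098 s.
t = −τ·ln(1 − 0.94) = −0.5098·ln(0.06) = 1.434 s.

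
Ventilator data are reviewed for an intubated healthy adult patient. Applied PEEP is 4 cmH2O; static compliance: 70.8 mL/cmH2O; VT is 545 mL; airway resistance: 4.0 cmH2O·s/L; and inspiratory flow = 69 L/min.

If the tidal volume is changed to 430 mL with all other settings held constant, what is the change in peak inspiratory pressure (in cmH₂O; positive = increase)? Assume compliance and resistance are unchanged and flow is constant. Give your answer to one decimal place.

-1.6

PIP = Vt/C + R·V̇ + PEEP (constant-flow equation of motion).
Only the elastic term changes: ΔPIP = ΔVt / C = (430 − 545) / 70.8 = -1.624 cmH2O.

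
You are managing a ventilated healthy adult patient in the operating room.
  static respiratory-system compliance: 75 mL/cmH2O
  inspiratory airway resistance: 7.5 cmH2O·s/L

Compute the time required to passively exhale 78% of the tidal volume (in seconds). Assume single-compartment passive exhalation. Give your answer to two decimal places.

0.85

τ = R × C = 7.5 × 75 mL/cmH2O = 7.5 × 0.075 L/cmH2O = 0.5625 s.
Exhaled fraction f = 1 − e^(−t/τ) → t = −τ·ln(1 − f) = −0.5625·ln(0.22) = 0.8517 s.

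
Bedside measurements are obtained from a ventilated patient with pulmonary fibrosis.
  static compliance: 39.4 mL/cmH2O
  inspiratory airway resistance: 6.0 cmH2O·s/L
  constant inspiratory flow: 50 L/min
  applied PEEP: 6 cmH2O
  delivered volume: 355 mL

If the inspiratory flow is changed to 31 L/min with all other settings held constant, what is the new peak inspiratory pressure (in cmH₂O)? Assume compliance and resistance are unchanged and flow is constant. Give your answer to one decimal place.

18.1

Flow: 50 L/min ÷ 60 = 0.8333 L/s.
New flow: 31 L/min ÷ 60 = 0.5167 L/s.
PIP = Vt/C + R·V̇ + PEEP (constant-flow equation of motion).
Only the resistive term changes: ΔPIP = R × ΔV̇ = 6.0 × (0.5167 − 0.8333) = 6.0 × -0.3166 = -1.9 cmH2O.
Original PIP = 355/39.4 + 6.0×0.8333 + 6 = 20.01 cmH2O; new PIP = 20.01 + (-1.9) = 18.11 cmH2O.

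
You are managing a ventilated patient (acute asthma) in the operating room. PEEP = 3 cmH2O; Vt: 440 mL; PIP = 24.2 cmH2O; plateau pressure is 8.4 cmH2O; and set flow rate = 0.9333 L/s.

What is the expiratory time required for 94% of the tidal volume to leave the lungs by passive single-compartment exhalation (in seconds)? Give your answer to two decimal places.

R = (PIP − Pplat)/V̇ = (24.2 − 8.4) / 0.9333 = 15.8/0.9333 = 16.929 cmH2O·s/L.
C = Vt/(Pplat − PEEP) = 440.0 / (8.4 − 3) = 440.0/5.4 = 81.481 mL/cmH2O.
τ = R × C = 16.929 × 0.08148 L/cmH2O = 1.379 s.
t = −τ·ln(1 − 0.94) = −1.379·ln(0.06) = 3.88 s.

3.88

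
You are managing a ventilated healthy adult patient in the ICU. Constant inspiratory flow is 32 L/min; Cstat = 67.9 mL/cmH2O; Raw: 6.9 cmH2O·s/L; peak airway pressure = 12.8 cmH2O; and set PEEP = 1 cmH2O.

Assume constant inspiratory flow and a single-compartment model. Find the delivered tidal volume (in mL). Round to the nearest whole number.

Flow: 32 L/min ÷ 60 = 0.5333 L/s.
Equation of motion (constant flow): PIP = Vt/C + R·V̇ + PEEP.
Vt/C = PIP − R·V̇ − PEEP = 12.8 − 3.68 − 1 = 8.12 cmH2O.
Vt = C × 8.12 = 67.9 × 8.12 = 551.35 mL.

551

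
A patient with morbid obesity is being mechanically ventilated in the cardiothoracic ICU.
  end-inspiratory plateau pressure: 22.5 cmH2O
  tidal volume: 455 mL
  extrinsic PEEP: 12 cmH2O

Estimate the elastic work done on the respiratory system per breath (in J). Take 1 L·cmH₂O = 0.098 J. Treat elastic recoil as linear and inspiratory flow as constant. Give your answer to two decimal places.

0.23

Elastic work ≈ ½ × (Pplat − PEEP) × Vt = 0.5 × (22.5 − 12) × 0.455 L = 0.5 × 10.5 × 0.455 = 2.389 L·cmH2O.
× 0.098 J/(L·cmH2O) → 0.2341 J.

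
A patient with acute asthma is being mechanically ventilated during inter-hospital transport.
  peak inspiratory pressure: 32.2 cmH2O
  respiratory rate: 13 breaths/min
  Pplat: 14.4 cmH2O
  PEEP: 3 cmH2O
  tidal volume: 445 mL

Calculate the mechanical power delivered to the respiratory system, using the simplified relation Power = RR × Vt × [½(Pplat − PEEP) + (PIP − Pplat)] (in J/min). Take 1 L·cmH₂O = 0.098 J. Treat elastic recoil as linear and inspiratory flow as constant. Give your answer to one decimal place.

Per-breath work = Vt × [½(Pplat−PEEP) + (PIP−Pplat)] = 0.445 × [0.5×11.4 + 17.8] = 0.445 × 23.5 = 10.458 L·cmH2O.
Power = 13 × 10.458 = 135.95 L·cmH2O/min.
× 0.098 J/(L·cmH2O) → 13.323 J/min.

13.3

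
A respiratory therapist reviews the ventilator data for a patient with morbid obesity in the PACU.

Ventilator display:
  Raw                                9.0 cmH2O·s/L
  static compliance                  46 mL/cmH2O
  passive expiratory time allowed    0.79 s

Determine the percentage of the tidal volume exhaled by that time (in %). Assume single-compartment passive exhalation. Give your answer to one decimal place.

τ = R × C = 9.0 × 46 mL/cmH2O = 9.0 × 0.046 L/cmH2O = 0.414 s.
Passive exhalation: V(t)/V₀ = e^(−t/τ) = e^(−0.79/0.414) = 0.1483.
Fraction exhaled = 1 − 0.1483 = 0.8517 → 85.17%.

85.2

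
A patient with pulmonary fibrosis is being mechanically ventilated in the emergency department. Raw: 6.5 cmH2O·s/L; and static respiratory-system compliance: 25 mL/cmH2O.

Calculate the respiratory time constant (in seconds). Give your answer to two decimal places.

0.16

τ = R × C = 6.5 × 25 mL/cmH2O = 6.5 × 0.025 L/cmH2O = 0.1625 s.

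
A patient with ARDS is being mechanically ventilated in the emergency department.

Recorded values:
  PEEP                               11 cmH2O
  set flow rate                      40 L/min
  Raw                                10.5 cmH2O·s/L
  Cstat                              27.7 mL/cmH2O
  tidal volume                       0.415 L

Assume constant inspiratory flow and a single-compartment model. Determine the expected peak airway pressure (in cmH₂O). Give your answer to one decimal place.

Flow: 40 L/min ÷ 60 = 0.6667 L/s.
Equation of motion (constant flow): PIP = Vt/C + R·V̇ + PEEP.
PIP = 415/27.7 + 10.5×0.6667 + 11 = 14.982 + 7.0 + 11 = 32.982 cmH2O.

33.0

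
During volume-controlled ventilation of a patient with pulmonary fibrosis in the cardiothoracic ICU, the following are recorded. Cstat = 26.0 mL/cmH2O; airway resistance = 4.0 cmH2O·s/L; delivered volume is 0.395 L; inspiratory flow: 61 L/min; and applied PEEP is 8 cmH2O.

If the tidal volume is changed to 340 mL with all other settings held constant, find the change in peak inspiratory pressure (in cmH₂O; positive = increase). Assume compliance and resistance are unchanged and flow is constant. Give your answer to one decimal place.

PIP = Vt/C + R·V̇ + PEEP (constant-flow equation of motion).
Only the elastic term changes: ΔPIP = ΔVt / C = (340 − 395) / 26.0 = -2.115 cmH2O.

-2.1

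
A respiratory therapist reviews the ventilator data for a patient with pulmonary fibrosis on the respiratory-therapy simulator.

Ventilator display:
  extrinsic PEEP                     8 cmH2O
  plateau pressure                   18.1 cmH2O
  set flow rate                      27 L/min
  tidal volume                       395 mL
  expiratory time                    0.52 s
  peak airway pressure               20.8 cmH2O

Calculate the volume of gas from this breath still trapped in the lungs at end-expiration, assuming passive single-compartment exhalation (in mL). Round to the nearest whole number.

Flow: 27 L/min ÷ 60 = 0.45 L/s.
R = (PIP − Pplat)/V̇ = (20.8 − 18.1) / 0.45 = 2.7/0.45 = 6.0 cmH2O·s/L.
C = Vt/(Pplat − PEEP) = 395.0 / (18.1 − 8) = 395.0/10.1 = 39.109 mL/cmH2O.
τ = R × C = 6.0 × 0.03911 L/cmH2O = 0.2347 s.
Fraction remaining = e^(−Te/τ) = e^(−0.52/0.2347) = 0.1091.
Trapped volume = 395.0 × 0.1091 = 43.095 mL.

43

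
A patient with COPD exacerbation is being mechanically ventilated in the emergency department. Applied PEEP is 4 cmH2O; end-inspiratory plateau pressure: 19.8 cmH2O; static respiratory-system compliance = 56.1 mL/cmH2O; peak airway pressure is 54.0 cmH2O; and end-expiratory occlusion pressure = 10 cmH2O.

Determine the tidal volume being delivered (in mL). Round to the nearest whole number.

End-expiratory occlusion gives total PEEP = 10 cmH2O (intrinsic PEEP = 10 − 4 = 6). Use total PEEP for the elastic gradient.
Vt = Cstat × (Pplat − PEEPtotal) = 56.1 × (19.8 − 10) = 56.1 × 9.8 = 549.78 mL.

550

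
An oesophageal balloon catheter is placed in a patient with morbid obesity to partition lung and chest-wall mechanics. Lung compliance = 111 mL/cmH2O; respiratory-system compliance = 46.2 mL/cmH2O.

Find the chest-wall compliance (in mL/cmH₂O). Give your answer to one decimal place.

1/Ccw = 1/Crs − 1/CL.
1/Ccw = 1/46.2 − 1/111 = 0.01264.
Ccw = 79.114 mL/cmH2O.

79.1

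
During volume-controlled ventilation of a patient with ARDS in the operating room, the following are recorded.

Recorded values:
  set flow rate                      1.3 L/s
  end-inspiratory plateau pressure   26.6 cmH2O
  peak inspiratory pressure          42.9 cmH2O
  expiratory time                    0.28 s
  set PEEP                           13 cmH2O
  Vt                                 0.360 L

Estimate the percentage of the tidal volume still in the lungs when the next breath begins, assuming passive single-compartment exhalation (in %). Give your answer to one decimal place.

43.0

R = (PIP − Pplat)/V̇ = (42.9 − 26.6) / 1.3 = 16.3/1.3 = 12.538 cmH2O·s/L.
C = Vt/(Pplat − PEEP) = 360.0 / (26.6 − 13) = 360.0/13.6 = 26.471 mL/cmH2O.
τ = R × C = 12.538 × 0.02647 L/cmH2O = 0.3319 s.
Fraction remaining at end-expiration = e^(−Te/τ) = e^(−0.28/0.3319) = 0.4301 → 43.01%.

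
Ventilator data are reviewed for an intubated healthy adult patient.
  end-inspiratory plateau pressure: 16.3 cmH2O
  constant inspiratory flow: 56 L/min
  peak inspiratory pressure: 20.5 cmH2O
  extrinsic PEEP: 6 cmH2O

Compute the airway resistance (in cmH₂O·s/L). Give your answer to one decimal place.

4.5

Flow: 56 L/min ÷ 60 = 0.9333 L/s.
Raw = (PIP − Pplat) / flow = (20.5 − 16.3) / 0.9333 = 4.2 / 0.9333 = 4.5 cmH2O·s/L.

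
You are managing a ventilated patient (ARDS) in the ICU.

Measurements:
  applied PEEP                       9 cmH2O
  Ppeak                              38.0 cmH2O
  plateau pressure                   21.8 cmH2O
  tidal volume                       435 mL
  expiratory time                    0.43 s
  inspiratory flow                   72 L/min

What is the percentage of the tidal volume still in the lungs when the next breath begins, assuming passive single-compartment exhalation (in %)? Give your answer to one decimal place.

Flow: 72 L/min ÷ 60 = 1.2 L/s.
R = (PIP − Pplat)/V̇ = (38.0 − 21.8) / 1.2 = 16.2/1.2 = 13.5 cmH2O·s/L.
C = Vt/(Pplat − PEEP) = 435.0 / (21.8 − 9) = 435.0/12.8 = 33.984 mL/cmH2O.
τ = R × C = 13.5 × 0.03398 L/cmH2O = 0.4587 s.
Fraction remaining at end-expiration = e^(−Te/τ) = e^(−0.43/0.4587) = 0.3916 → 39.16%.

39.2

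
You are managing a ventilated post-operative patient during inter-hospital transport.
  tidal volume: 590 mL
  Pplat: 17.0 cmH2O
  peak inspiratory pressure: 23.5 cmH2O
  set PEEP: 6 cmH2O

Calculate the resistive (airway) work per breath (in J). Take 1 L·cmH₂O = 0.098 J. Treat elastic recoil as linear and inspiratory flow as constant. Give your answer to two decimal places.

0.38

With constant inspiratory flow the resistive pressure is constant at PIP − Pplat = 23.5 − 17.0 = 6.5 cmH2O, so resistive work = 6.5 × 0.590 = 3.835 L·cmH2O.
× 0.098 J/(L·cmH2O) → 0.3758 J.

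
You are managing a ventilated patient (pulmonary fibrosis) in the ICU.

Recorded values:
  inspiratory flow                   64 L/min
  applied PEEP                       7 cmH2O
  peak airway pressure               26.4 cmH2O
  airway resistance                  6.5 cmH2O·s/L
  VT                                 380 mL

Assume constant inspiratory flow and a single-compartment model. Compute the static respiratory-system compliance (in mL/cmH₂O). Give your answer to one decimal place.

Flow: 64 L/min ÷ 60 = 1.0667 L/s.
Equation of motion (constant flow): PIP = Vt/C + R·V̇ + PEEP.
Vt/C = PIP − R·V̇ − PEEP = 26.4 − 6.5×1.0667 − 7 = 26.4 − 6.934 − 7 = 12.466 cmH2O.
C = Vt / 12.466 = 380 / 12.466 = 30.483 mL/cmH2O.

30.5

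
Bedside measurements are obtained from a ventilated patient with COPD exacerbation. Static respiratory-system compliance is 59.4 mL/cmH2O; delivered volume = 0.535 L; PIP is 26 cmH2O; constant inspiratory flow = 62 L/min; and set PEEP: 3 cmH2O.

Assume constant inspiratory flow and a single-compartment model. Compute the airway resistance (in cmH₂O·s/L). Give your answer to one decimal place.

13.5

Flow: 62 L/min ÷ 60 = 1.0333 L/s.
Equation of motion (constant flow): PIP = Vt/C + R·V̇ + PEEP.
R·V̇ = PIP − Vt/C − PEEP = 26 − 535/59.4 − 3 = 26 − 9.007 − 3 = 13.993 cmH2O.
R = 13.993 / 1.0333 = 13.542 cmH2O·s/L.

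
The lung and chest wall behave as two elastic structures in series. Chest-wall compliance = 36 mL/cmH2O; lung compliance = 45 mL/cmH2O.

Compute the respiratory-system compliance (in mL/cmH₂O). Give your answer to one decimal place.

Lung and chest wall are elastances in series: 1/Crs = 1/CL + 1/Ccw.
1/Crs = 1/45 + 1/36 = 0.05.
Crs = 20.0 mL/cmH2O.

20.0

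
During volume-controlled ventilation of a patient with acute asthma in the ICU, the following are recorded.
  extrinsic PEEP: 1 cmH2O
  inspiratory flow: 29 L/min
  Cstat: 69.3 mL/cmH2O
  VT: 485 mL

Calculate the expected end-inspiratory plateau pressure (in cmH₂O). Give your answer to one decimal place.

Pplat = PEEP + Vt / Cstat = 1 + 485 / 69.3 = 1 + 6.999 = 7.999 cmH2O.

8.0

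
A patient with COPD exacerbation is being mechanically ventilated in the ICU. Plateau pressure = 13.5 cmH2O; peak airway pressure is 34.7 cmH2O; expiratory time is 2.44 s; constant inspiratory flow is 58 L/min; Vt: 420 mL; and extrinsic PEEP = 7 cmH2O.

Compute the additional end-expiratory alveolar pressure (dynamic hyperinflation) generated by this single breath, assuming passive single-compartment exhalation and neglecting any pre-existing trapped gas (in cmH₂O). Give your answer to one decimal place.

1.2

Flow: 58 L/min ÷ 60 = 0.9667 L/s.
R = (PIP − Pplat)/V̇ = (34.7 − 13.5) / 0.9667 = 21.2/0.9667 = 21.93 cmH2O·s/L.
C = Vt/(Pplat − PEEP) = 420.0 / (13.5 − 7) = 420.0/6.5 = 64.615 mL/cmH2O.
τ = R × C = 21.93 × 0.06462 L/cmH2O = 1.417 s.
Fraction remaining = e^(−Te/τ) = e^(−2.44/1.417) = 0.1787; trapped volume = 420.0 × 0.1787 = 75.054 mL.
Additional alveolar pressure from trapping ≈ V_trapped / C = 75.054 / 64.615 = 1.162 cmH2O.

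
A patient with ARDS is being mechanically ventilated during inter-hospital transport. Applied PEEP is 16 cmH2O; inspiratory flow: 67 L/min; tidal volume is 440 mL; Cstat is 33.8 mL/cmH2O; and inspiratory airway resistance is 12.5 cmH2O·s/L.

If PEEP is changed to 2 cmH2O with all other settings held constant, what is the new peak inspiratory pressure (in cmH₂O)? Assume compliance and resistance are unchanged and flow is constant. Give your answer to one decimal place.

Flow: 67 L/min ÷ 60 = 1.1167 L/s.
PIP = Vt/C + R·V̇ + PEEP (constant-flow equation of motion).
Only the baseline term changes: ΔPIP = ΔPEEP = 2 − 16 = -14.0 cmH2O.
Original PIP = 440/33.8 + 12.5×1.1167 + 16 = 42.977 cmH2O; new PIP = 42.977 + (-14.0) = 28.977 cmH2O.

29.0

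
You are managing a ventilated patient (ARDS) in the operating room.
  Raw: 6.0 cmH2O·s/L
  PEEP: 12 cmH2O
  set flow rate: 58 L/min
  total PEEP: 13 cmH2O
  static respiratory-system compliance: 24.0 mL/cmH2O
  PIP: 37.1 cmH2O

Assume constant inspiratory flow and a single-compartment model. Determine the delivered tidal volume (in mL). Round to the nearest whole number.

Flow: 58 L/min ÷ 60 = 0.9667 L/s.
Total PEEP = 13 cmH2O (set 12 + intrinsic 1); this is the baseline alveolar pressure.
Equation of motion (constant flow): PIP = Vt/C + R·V̇ + PEEP.
Vt/C = PIP − R·V̇ − PEEP = 37.1 − 5.8 − 13 = 18.3 cmH2O.
Vt = C × 18.3 = 24.0 × 18.3 = 439.2 mL.

439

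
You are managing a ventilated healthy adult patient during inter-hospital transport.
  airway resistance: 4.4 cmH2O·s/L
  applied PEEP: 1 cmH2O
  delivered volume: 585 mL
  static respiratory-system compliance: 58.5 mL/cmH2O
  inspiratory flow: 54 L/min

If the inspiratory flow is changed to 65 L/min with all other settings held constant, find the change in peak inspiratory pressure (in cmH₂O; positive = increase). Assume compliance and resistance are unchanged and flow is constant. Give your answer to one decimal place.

Flow: 54 L/min ÷ 60 = 0.9 L/s.
New flow: 65 L/min ÷ 60 = 1.0833 L/s.
PIP = Vt/C + R·V̇ + PEEP (constant-flow equation of motion).
Only the resistive term changes: ΔPIP = R × ΔV̇ = 4.4 × (1.0833 − 0.9) = 4.4 × 0.1833 = 0.8065 cmH2O.

0.8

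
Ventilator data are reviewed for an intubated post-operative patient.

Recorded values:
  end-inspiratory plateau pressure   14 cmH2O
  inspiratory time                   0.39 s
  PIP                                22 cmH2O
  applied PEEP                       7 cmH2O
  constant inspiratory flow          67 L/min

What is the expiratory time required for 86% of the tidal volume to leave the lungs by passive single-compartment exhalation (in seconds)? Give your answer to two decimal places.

0.88

Flow: 67 L/min ÷ 60 = 1.1167 L/s.
Vt = flow × Ti = 1.1167 L/s × 0.39 s × 1000 mL/L = 435.51 mL.
R = (PIP − Pplat)/V̇ = (22 − 14) / 1.1167 = 8.0/1.1167 = 7.164 cmH2O·s/L.
C = Vt/(Pplat − PEEP) = 435.51 / (14 − 7) = 435.51/7.0 = 62.216 mL/cmH2O.
τ = R × C = 7.164 × 0.06222 L/cmH2O = 0.4457 s.
t = −τ·ln(1 − 0.86) = −0.4457·ln(0.14) = 0.8763 s.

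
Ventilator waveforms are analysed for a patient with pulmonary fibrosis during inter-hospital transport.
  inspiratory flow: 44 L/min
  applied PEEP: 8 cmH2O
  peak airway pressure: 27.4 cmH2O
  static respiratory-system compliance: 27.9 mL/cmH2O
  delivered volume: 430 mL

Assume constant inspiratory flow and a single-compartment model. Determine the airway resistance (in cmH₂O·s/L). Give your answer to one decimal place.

5.4

Flow: 44 L/min ÷ 60 = 0.7333 L/s.
Equation of motion (constant flow): PIP = Vt/C + R·V̇ + PEEP.
R·V̇ = PIP − Vt/C − PEEP = 27.4 − 430/27.9 − 8 = 27.4 − 15.412 − 8 = 3.988 cmH2O.
R = 3.988 / 0.7333 = 5.438 cmH2O·s/L.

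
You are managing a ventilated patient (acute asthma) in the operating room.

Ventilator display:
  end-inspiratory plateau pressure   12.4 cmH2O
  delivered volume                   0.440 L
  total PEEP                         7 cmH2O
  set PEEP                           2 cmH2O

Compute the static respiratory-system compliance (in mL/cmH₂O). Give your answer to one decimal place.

81.5

End-expiratory occlusion gives total PEEP = 7 cmH2O (intrinsic PEEP = 7 − 2 = 5). Use total PEEP for the elastic gradient.
Cstat = Vt / (Pplat − PEEPtotal) = 440 / (12.4 − 7) = 440 / 5.4 = 81.481 mL/cmH2O.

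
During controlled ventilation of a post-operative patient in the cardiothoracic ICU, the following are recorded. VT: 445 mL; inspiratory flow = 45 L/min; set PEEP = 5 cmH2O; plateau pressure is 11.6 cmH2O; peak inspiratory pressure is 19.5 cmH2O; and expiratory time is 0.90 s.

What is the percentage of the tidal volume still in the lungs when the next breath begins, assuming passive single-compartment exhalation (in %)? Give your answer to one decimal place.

Flow: 45 L/min ÷ 60 = 0.75 L/s.
R = (PIP − Pplat)/V̇ = (19.5 − 11.6) / 0.75 = 7.9/0.75 = 10.533 cmH2O·s/L.
C = Vt/(Pplat − PEEP) = 445.0 / (11.6 − 5) = 445.0/6.6 = 67.424 mL/cmH2O.
τ = R × C = 10.533 × 0.06742 L/cmH2O = 0.7101 s.
Fraction remaining at end-expiration = e^(−Te/τ) = e^(−0.90/0.7101) = 0.2816 → 28.16%.

28.2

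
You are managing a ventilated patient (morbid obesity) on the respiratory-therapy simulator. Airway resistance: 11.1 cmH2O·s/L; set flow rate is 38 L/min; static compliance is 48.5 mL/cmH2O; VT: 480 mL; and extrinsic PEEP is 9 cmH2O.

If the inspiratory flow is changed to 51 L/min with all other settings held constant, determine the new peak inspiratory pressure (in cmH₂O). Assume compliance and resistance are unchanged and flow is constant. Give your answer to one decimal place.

28.3

Flow: 38 L/min ÷ 60 = 0.6333 L/s.
New flow: 51 L/min ÷ 60 = 0.85 L/s.
PIP = Vt/C + R·V̇ + PEEP (constant-flow equation of motion).
Only the resistive term changes: ΔPIP = R × ΔV̇ = 11.1 × (0.85 − 0.6333) = 11.1 × 0.2167 = 2.405 cmH2O.
Original PIP = 480/48.5 + 11.1×0.6333 + 9 = 25.927 cmH2O; new PIP = 25.927 + (2.405) = 28.332 cmH2O.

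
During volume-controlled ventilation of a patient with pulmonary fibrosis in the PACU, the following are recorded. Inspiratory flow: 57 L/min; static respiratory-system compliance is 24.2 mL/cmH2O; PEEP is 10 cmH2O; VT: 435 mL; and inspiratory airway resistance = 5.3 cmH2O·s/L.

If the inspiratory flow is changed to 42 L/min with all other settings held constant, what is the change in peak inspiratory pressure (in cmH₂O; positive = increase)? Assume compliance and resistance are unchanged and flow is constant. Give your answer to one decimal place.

Flow: 57 L/min ÷ 60 = 0.95 L/s.
New flow: 42 L/min ÷ 60 = 0.7 L/s.
PIP = Vt/C + R·V̇ + PEEP (constant-flow equation of motion).
Only the resistive term changes: ΔPIP = R × ΔV̇ = 5.3 × (0.7 − 0.95) = 5.3 × -0.25 = -1.325 cmH2O.

-1.3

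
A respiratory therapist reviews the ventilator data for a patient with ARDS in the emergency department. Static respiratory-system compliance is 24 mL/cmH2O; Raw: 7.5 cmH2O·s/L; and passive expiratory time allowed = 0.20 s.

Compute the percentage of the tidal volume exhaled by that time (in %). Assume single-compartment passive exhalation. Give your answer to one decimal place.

τ = R × C = 7.5 × 24 mL/cmH2O = 7.5 × 0.024 L/cmH2O = 0.18 s.
Passive exhalation: V(t)/V₀ = e^(−t/τ) = e^(−0.20/0.18) = 0.3292.
Fraction exhaled = 1 − 0.3292 = 0.6708 → 67.08%.

67.1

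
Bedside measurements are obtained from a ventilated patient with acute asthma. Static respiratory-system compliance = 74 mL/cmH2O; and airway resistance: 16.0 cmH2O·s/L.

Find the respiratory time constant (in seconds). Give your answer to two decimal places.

τ = R × C = 16.0 × 74 mL/cmH2O = 16.0 × 0.074 L/cmH2O = 1.184 s.

1.18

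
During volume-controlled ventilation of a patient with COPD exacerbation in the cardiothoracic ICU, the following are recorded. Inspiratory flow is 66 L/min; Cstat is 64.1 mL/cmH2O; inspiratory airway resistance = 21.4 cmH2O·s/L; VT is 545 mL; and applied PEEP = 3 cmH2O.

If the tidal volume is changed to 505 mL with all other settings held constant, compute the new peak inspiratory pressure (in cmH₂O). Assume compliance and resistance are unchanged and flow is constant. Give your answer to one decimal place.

34.4

Flow: 66 L/min ÷ 60 = 1.1 L/s.
PIP = Vt/C + R·V̇ + PEEP (constant-flow equation of motion).
Only the elastic term changes: ΔPIP = ΔVt / C = (505 − 545) / 64.1 = -0.624 cmH2O.
Original PIP = 545/64.1 + 21.4×1.1 + 3 = 35.042 cmH2O; new PIP = 35.042 + (-0.624) = 34.418 cmH2O.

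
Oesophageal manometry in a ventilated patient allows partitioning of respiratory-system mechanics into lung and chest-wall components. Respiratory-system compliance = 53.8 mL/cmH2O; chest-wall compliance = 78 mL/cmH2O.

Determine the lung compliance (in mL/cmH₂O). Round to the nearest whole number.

173

1/CL = 1/Crs − 1/Ccw.
1/CL = 1/53.8 − 1/78 = 0.005767.
CL = 173.4 mL/cmH2O.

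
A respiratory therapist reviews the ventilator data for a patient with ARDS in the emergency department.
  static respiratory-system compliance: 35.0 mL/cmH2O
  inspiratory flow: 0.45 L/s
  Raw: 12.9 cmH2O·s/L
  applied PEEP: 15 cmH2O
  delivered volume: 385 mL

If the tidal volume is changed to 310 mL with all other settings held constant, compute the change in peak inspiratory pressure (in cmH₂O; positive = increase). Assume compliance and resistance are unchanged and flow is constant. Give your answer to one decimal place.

PIP = Vt/C + R·V̇ + PEEP (constant-flow equation of motion).
Only the elastic term changes: ΔPIP = ΔVt / C = (310 − 385) / 35.0 = -2.143 cmH2O.

-2.1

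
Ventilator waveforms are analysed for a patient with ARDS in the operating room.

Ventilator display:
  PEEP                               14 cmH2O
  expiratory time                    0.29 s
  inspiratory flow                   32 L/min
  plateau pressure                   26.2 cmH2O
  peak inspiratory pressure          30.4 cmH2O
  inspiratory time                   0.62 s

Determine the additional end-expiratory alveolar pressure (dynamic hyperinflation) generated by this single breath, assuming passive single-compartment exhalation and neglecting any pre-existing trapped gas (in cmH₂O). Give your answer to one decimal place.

3.1

Flow: 32 L/min ÷ 60 = 0.5333 L/s.
Vt = flow × Ti = 0.5333 L/s × 0.62 s × 1000 mL/L = 330.65 mL.
R = (PIP − Pplat)/V̇ = (30.4 − 26.2) / 0.5333 = 4.2/0.5333 = 7.875 cmH2O·s/L.
C = Vt/(Pplat − PEEP) = 330.65 / (26.2 − 14) = 330.65/12.2 = 27.102 mL/cmH2O.
τ = R × C = 7.875 × 0.0271 L/cmH2O = 0.2134 s.
Fraction remaining = e^(−Te/τ) = e^(−0.29/0.2134) = 0.2569; trapped volume = 330.65 × 0.2569 = 84.944 mL.
Additional alveolar pressure from trapping ≈ V_trapped / C = 84.944 / 27.102 = 3.134 cmH2O.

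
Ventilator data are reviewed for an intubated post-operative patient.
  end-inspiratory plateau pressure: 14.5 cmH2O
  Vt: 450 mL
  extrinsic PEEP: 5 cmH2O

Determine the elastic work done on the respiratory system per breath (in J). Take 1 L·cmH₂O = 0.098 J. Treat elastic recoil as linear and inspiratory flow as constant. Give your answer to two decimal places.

Elastic work ≈ ½ × (Pplat − PEEP) × Vt = 0.5 × (14.5 − 5) × 0.450 L = 0.5 × 9.5 × 0.450 = 2.138 L·cmH2O.
× 0.098 J/(L·cmH2O) → 0.2095 J.

0.21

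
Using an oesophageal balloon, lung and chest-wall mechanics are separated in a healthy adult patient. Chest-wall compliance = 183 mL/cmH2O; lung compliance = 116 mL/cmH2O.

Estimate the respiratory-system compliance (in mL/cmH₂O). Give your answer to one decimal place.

71.0

Lung and chest wall are elastances in series: 1/Crs = 1/CL + 1/Ccw.
1/Crs = 1/116 + 1/183 = 0.01409.
Crs = 70.972 mL/cmH2O.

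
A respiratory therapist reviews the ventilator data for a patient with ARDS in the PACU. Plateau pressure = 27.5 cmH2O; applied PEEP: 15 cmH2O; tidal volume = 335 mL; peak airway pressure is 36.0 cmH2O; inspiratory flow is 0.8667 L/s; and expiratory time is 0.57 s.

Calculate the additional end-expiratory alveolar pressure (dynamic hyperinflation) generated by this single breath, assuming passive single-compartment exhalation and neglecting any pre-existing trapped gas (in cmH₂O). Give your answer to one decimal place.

R = (PIP − Pplat)/V̇ = (36.0 − 27.5) / 0.8667 = 8.5/0.8667 = 9.807 cmH2O·s/L.
C = Vt/(Pplat − PEEP) = 335.0 / (27.5 − 15) = 335.0/12.5 = 26.8 mL/cmH2O.
τ = R × C = 9.807 × 0.0268 L/cmH2O = 0.2628 s.
Fraction remaining = e^(−Te/τ) = e^(−0.57/0.2628) = 0.1143; trapped volume = 335.0 × 0.1143 = 38.291 mL.
Additional alveolar pressure from trapping ≈ V_trapped / C = 38.291 / 26.8 = 1.429 cmH2O.

1.4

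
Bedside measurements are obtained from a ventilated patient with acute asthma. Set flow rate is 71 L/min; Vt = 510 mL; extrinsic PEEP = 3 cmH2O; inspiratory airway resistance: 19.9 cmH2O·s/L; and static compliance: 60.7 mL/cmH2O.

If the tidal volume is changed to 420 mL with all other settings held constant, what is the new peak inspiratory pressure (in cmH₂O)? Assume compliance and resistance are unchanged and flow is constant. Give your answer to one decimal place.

Flow: 71 L/min ÷ 60 = 1.1833 L/s.
PIP = Vt/C + R·V̇ + PEEP (constant-flow equation of motion).
Only the elastic term changes: ΔPIP = ΔVt / C = (420 − 510) / 60.7 = -1.483 cmH2O.
Original PIP = 510/60.7 + 19.9×1.1833 + 3 = 34.95 cmH2O; new PIP = 34.95 + (-1.483) = 33.467 cmH2O.

33.5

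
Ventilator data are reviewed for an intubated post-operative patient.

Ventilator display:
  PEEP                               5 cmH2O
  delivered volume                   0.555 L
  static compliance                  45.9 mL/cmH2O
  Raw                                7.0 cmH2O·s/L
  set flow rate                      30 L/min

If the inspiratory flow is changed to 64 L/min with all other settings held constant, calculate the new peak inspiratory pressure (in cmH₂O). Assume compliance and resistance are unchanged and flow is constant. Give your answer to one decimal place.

Flow: 30 L/min ÷ 60 = 0.5 L/s.
New flow: 64 L/min ÷ 60 = 1.0667 L/s.
PIP = Vt/C + R·V̇ + PEEP (constant-flow equation of motion).
Only the resistive term changes: ΔPIP = R × ΔV̇ = 7.0 × (1.0667 − 0.5) = 7.0 × 0.5667 = 3.967 cmH2O.
Original PIP = 555/45.9 + 7.0×0.5 + 5 = 20.592 cmH2O; new PIP = 20.592 + (3.967) = 24.559 cmH2O.

24.6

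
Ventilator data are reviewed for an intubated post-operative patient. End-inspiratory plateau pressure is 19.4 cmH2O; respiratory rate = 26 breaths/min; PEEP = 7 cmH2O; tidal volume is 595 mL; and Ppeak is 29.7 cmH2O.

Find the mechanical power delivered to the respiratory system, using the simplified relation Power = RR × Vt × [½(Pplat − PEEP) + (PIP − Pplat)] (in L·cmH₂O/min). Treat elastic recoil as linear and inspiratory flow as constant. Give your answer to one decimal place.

Per-breath work = Vt × [½(Pplat−PEEP) + (PIP−Pplat)] = 0.595 × [0.5×12.4 + 10.3] = 0.595 × 16.5 = 9.818 L·cmH2O.
Power = 26 × 9.818 = 255.27 L·cmH2O/min.

255.3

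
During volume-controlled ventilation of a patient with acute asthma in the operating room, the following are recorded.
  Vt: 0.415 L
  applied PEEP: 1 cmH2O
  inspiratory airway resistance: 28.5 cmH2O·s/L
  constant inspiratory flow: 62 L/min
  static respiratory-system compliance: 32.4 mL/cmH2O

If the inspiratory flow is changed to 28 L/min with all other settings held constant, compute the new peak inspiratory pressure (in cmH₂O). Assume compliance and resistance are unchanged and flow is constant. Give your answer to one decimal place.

Flow: 62 L/min ÷ 60 = 1.0333 L/s.
New flow: 28 L/min ÷ 60 = 0.4667 L/s.
PIP = Vt/C + R·V̇ + PEEP (constant-flow equation of motion).
Only the resistive term changes: ΔPIP = R × ΔV̇ = 28.5 × (0.4667 − 1.0333) = 28.5 × -0.5666 = -16.148 cmH2O.
Original PIP = 415/32.4 + 28.5×1.0333 + 1 = 43.258 cmH2O; new PIP = 43.258 + (-16.148) = 27.11 cmH2O.

27.1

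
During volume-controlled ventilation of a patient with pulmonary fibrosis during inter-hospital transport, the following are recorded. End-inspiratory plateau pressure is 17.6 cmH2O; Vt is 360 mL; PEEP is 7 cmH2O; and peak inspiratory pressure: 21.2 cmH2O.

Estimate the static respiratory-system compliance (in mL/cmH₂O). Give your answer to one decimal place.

34.0

Cstat = Vt / (Pplat − PEEP) = 360 / (17.6 − 7) = 360 / 10.6 = 33.962 mL/cmH2O.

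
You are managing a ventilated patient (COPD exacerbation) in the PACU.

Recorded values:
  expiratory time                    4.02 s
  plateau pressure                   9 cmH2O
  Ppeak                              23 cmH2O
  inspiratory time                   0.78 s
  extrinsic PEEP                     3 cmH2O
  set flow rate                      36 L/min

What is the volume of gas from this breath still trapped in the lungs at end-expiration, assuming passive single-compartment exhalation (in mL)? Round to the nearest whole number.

51

Flow: 36 L/min ÷ 60 = 0.6 L/s.
Vt = flow × Ti = 0.6 L/s × 0.78 s × 1000 mL/L = 468.0 mL.
R = (PIP − Pplat)/V̇ = (23 − 9) / 0.6 = 14.0/0.6 = 23.333 cmH2O·s/L.
C = Vt/(Pplat − PEEP) = 468.0 / (9 − 3) = 468.0/6.0 = 78.0 mL/cmH2O.
τ = R × C = 23.333 × 0.078 L/cmH2O = 1.82 s.
Fraction remaining = e^(−Te/τ) = e^(−4.02/1.82) = 0.1098.
Trapped volume = 468.0 × 0.1098 = 51.386 mL.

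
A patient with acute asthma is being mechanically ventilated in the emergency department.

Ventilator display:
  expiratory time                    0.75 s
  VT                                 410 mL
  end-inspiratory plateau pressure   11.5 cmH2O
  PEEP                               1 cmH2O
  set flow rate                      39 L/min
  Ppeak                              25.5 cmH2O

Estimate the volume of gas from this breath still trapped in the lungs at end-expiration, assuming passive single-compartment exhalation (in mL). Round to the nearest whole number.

168

Flow: 39 L/min ÷ 60 = 0.65 L/s.
R = (PIP − Pplat)/V̇ = (25.5 − 11.5) / 0.65 = 14.0/0.65 = 21.538 cmH2O·s/L.
C = Vt/(Pplat − PEEP) = 410.0 / (11.5 − 1) = 410.0/10.5 = 39.048 mL/cmH2O.
τ = R × C = 21.538 × 0.03905 L/cmH2O = 0.8411 s.
Fraction remaining = e^(−Te/τ) = e^(−0.75/0.8411) = 0.41.
Trapped volume = 410.0 × 0.41 = 168.1 mL.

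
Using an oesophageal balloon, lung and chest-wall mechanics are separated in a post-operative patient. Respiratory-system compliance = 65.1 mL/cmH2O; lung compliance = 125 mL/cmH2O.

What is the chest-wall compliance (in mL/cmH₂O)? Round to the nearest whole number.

1/Ccw = 1/Crs − 1/CL.
1/Ccw = 1/65.1 − 1/125 = 0.007361.
Ccw = 135.85 mL/cmH2O.

136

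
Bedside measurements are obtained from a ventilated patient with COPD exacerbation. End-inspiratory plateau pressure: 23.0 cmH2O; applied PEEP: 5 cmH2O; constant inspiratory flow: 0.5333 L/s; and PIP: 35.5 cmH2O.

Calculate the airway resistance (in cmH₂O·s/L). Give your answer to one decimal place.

Raw = (PIP − Pplat) / flow = (35.5 − 23.0) / 0.5333 = 12.5 / 0.5333 = 23.439 cmH2O·s/L.

23.4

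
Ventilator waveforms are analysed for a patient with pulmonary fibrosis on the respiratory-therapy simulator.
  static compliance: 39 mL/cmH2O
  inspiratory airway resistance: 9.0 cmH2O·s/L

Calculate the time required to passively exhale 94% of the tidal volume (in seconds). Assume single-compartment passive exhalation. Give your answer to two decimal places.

0.99

τ = R × C = 9.0 × 39 mL/cmH2O = 9.0 × 0.039 L/cmH2O = 0.351 s.
Exhaled fraction f = 1 − e^(−t/τ) → t = −τ·ln(1 − f) = −0.351·ln(0.06) = 0.9875 s.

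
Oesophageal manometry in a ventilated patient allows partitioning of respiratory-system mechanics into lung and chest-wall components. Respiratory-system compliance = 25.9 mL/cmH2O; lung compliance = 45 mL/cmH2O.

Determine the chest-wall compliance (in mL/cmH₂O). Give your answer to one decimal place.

61.0

1/Ccw = 1/Crs − 1/CL.
1/Ccw = 1/25.9 − 1/45 = 0.01639.
Ccw = 61.013 mL/cmH2O.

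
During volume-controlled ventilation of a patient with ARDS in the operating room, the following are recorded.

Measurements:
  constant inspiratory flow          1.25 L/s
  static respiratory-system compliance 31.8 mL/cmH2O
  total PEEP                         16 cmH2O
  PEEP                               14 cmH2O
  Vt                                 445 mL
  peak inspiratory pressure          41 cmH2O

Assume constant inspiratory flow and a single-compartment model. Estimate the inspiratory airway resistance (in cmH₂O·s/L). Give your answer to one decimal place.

8.8

Total PEEP = 16 cmH2O (set 14 + intrinsic 2); this is the baseline alveolar pressure.
Equation of motion (constant flow): PIP = Vt/C + R·V̇ + PEEP.
R·V̇ = PIP − Vt/C − PEEP = 41 − 445/31.8 − 16 = 41 − 13.994 − 16 = 11.006 cmH2O.
R = 11.006 / 1.25 = 8.805 cmH2O·s/L.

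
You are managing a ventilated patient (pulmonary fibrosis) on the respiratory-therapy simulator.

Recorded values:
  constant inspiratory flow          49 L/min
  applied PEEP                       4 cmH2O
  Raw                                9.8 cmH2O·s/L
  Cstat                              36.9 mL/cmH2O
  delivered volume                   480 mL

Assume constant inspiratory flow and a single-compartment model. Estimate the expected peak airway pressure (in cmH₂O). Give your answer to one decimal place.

25.0

Flow: 49 L/min ÷ 60 = 0.8167 L/s.
Equation of motion (constant flow): PIP = Vt/C + R·V̇ + PEEP.
PIP = 480/36.9 + 9.8×0.8167 + 4 = 13.008 + 8.004 + 4 = 25.012 cmH2O.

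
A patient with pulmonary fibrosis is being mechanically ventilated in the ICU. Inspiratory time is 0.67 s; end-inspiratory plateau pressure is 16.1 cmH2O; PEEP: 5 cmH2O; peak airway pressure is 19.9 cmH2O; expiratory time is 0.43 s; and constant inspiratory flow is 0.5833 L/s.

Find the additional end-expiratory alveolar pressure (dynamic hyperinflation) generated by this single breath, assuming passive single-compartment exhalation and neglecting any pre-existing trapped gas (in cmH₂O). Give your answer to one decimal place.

1.7

Vt = flow × Ti = 0.5833 L/s × 0.67 s × 1000 mL/L = 390.81 mL.
R = (PIP − Pplat)/V̇ = (19.9 − 16.1) / 0.5833 = 3.8/0.5833 = 6.515 cmH2O·s/L.
C = Vt/(Pplat − PEEP) = 390.81 / (16.1 − 5) = 390.81/11.1 = 35.208 mL/cmH2O.
τ = R × C = 6.515 × 0.03521 L/cmH2O = 0.2294 s.
Fraction remaining = e^(−Te/τ) = e^(−0.43/0.2294) = 0.1534; trapped volume = 390.81 × 0.1534 = 59.95 mL.
Additional alveolar pressure from trapping ≈ V_trapped / C = 59.95 / 35.208 = 1.703 cmH2O.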